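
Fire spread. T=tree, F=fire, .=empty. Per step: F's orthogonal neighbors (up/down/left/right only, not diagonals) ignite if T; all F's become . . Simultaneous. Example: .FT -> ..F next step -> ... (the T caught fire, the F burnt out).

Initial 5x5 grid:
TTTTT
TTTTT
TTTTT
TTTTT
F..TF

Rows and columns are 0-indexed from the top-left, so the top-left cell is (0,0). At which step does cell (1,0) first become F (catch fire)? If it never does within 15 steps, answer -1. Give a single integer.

Step 1: cell (1,0)='T' (+3 fires, +2 burnt)
Step 2: cell (1,0)='T' (+4 fires, +3 burnt)
Step 3: cell (1,0)='F' (+5 fires, +4 burnt)
  -> target ignites at step 3
Step 4: cell (1,0)='.' (+5 fires, +5 burnt)
Step 5: cell (1,0)='.' (+3 fires, +5 burnt)
Step 6: cell (1,0)='.' (+1 fires, +3 burnt)
Step 7: cell (1,0)='.' (+0 fires, +1 burnt)
  fire out at step 7

3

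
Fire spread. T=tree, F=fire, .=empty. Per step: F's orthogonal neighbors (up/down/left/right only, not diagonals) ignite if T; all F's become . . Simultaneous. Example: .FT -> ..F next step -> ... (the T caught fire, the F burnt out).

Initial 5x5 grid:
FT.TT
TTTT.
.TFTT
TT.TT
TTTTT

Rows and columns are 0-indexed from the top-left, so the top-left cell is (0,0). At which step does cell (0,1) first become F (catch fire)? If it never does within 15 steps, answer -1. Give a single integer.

Step 1: cell (0,1)='F' (+5 fires, +2 burnt)
  -> target ignites at step 1
Step 2: cell (0,1)='.' (+5 fires, +5 burnt)
Step 3: cell (0,1)='.' (+5 fires, +5 burnt)
Step 4: cell (0,1)='.' (+4 fires, +5 burnt)
Step 5: cell (0,1)='.' (+0 fires, +4 burnt)
  fire out at step 5

1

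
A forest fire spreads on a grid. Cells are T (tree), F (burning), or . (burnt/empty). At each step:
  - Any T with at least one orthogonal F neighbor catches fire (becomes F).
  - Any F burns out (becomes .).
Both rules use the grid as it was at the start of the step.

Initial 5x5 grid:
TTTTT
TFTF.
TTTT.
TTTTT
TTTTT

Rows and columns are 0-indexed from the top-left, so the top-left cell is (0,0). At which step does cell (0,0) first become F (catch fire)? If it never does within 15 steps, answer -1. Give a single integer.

Step 1: cell (0,0)='T' (+6 fires, +2 burnt)
Step 2: cell (0,0)='F' (+7 fires, +6 burnt)
  -> target ignites at step 2
Step 3: cell (0,0)='.' (+5 fires, +7 burnt)
Step 4: cell (0,0)='.' (+3 fires, +5 burnt)
Step 5: cell (0,0)='.' (+0 fires, +3 burnt)
  fire out at step 5

2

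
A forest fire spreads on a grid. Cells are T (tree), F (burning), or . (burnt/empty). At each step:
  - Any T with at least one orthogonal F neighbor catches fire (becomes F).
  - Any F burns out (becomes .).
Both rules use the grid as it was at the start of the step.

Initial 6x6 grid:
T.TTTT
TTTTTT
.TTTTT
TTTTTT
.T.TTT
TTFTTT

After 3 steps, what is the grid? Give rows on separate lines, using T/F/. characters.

Step 1: 2 trees catch fire, 1 burn out
  T.TTTT
  TTTTTT
  .TTTTT
  TTTTTT
  .T.TTT
  TF.FTT
Step 2: 4 trees catch fire, 2 burn out
  T.TTTT
  TTTTTT
  .TTTTT
  TTTTTT
  .F.FTT
  F...FT
Step 3: 4 trees catch fire, 4 burn out
  T.TTTT
  TTTTTT
  .TTTTT
  TFTFTT
  ....FT
  .....F

T.TTTT
TTTTTT
.TTTTT
TFTFTT
....FT
.....F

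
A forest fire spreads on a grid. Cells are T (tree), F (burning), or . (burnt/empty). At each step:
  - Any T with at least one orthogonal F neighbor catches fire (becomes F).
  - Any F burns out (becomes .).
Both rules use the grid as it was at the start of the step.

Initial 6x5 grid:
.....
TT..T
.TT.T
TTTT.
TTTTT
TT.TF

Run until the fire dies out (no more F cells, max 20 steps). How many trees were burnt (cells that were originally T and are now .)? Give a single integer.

Step 1: +2 fires, +1 burnt (F count now 2)
Step 2: +1 fires, +2 burnt (F count now 1)
Step 3: +2 fires, +1 burnt (F count now 2)
Step 4: +2 fires, +2 burnt (F count now 2)
Step 5: +4 fires, +2 burnt (F count now 4)
Step 6: +3 fires, +4 burnt (F count now 3)
Step 7: +1 fires, +3 burnt (F count now 1)
Step 8: +1 fires, +1 burnt (F count now 1)
Step 9: +0 fires, +1 burnt (F count now 0)
Fire out after step 9
Initially T: 18, now '.': 28
Total burnt (originally-T cells now '.'): 16

Answer: 16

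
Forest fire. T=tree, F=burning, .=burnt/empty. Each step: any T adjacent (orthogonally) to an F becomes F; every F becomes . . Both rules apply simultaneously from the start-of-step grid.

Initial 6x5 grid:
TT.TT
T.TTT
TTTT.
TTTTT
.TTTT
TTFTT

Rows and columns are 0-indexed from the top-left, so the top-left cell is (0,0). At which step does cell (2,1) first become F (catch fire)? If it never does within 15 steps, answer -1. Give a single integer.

Step 1: cell (2,1)='T' (+3 fires, +1 burnt)
Step 2: cell (2,1)='T' (+5 fires, +3 burnt)
Step 3: cell (2,1)='T' (+4 fires, +5 burnt)
Step 4: cell (2,1)='F' (+5 fires, +4 burnt)
  -> target ignites at step 4
Step 5: cell (2,1)='.' (+2 fires, +5 burnt)
Step 6: cell (2,1)='.' (+3 fires, +2 burnt)
Step 7: cell (2,1)='.' (+2 fires, +3 burnt)
Step 8: cell (2,1)='.' (+1 fires, +2 burnt)
Step 9: cell (2,1)='.' (+0 fires, +1 burnt)
  fire out at step 9

4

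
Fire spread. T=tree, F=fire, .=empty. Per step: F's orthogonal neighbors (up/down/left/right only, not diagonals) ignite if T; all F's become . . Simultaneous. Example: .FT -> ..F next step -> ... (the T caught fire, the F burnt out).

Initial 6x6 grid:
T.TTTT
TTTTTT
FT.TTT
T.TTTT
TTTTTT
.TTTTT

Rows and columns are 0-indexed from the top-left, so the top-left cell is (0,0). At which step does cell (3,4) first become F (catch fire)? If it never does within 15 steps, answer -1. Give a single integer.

Step 1: cell (3,4)='T' (+3 fires, +1 burnt)
Step 2: cell (3,4)='T' (+3 fires, +3 burnt)
Step 3: cell (3,4)='T' (+2 fires, +3 burnt)
Step 4: cell (3,4)='T' (+4 fires, +2 burnt)
Step 5: cell (3,4)='T' (+6 fires, +4 burnt)
Step 6: cell (3,4)='T' (+6 fires, +6 burnt)
Step 7: cell (3,4)='F' (+5 fires, +6 burnt)
  -> target ignites at step 7
Step 8: cell (3,4)='.' (+2 fires, +5 burnt)
Step 9: cell (3,4)='.' (+0 fires, +2 burnt)
  fire out at step 9

7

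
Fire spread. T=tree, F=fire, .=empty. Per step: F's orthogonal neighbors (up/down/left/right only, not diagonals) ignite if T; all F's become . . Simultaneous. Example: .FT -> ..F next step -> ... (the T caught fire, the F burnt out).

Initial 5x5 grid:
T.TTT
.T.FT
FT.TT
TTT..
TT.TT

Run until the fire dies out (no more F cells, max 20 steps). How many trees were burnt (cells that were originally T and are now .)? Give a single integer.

Answer: 13

Derivation:
Step 1: +5 fires, +2 burnt (F count now 5)
Step 2: +6 fires, +5 burnt (F count now 6)
Step 3: +2 fires, +6 burnt (F count now 2)
Step 4: +0 fires, +2 burnt (F count now 0)
Fire out after step 4
Initially T: 16, now '.': 22
Total burnt (originally-T cells now '.'): 13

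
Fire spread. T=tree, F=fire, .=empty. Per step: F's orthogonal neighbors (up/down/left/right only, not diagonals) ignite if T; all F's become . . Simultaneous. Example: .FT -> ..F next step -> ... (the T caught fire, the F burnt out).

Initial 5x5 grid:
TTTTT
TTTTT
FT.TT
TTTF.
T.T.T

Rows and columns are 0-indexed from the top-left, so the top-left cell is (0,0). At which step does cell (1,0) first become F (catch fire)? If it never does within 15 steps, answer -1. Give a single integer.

Step 1: cell (1,0)='F' (+5 fires, +2 burnt)
  -> target ignites at step 1
Step 2: cell (1,0)='.' (+7 fires, +5 burnt)
Step 3: cell (1,0)='.' (+4 fires, +7 burnt)
Step 4: cell (1,0)='.' (+2 fires, +4 burnt)
Step 5: cell (1,0)='.' (+0 fires, +2 burnt)
  fire out at step 5

1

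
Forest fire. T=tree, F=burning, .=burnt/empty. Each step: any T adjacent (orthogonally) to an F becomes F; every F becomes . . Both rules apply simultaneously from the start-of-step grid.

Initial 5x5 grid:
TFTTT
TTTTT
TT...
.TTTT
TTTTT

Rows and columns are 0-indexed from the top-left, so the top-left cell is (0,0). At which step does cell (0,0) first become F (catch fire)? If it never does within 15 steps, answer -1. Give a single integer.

Step 1: cell (0,0)='F' (+3 fires, +1 burnt)
  -> target ignites at step 1
Step 2: cell (0,0)='.' (+4 fires, +3 burnt)
Step 3: cell (0,0)='.' (+4 fires, +4 burnt)
Step 4: cell (0,0)='.' (+3 fires, +4 burnt)
Step 5: cell (0,0)='.' (+3 fires, +3 burnt)
Step 6: cell (0,0)='.' (+2 fires, +3 burnt)
Step 7: cell (0,0)='.' (+1 fires, +2 burnt)
Step 8: cell (0,0)='.' (+0 fires, +1 burnt)
  fire out at step 8

1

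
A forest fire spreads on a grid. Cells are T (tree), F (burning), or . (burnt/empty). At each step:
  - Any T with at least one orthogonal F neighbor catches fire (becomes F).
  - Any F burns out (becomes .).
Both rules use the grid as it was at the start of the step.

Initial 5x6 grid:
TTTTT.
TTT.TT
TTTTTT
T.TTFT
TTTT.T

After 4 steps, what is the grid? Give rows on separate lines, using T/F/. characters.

Step 1: 3 trees catch fire, 1 burn out
  TTTTT.
  TTT.TT
  TTTTFT
  T.TF.F
  TTTT.T
Step 2: 6 trees catch fire, 3 burn out
  TTTTT.
  TTT.FT
  TTTF.F
  T.F...
  TTTF.F
Step 3: 4 trees catch fire, 6 burn out
  TTTTF.
  TTT..F
  TTF...
  T.....
  TTF...
Step 4: 4 trees catch fire, 4 burn out
  TTTF..
  TTF...
  TF....
  T.....
  TF....

TTTF..
TTF...
TF....
T.....
TF....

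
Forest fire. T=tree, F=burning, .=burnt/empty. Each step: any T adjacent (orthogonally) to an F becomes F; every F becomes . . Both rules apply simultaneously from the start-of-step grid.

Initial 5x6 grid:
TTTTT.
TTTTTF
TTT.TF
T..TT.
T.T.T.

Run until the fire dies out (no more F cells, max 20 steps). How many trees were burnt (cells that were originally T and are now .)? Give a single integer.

Step 1: +2 fires, +2 burnt (F count now 2)
Step 2: +3 fires, +2 burnt (F count now 3)
Step 3: +4 fires, +3 burnt (F count now 4)
Step 4: +3 fires, +4 burnt (F count now 3)
Step 5: +3 fires, +3 burnt (F count now 3)
Step 6: +2 fires, +3 burnt (F count now 2)
Step 7: +1 fires, +2 burnt (F count now 1)
Step 8: +1 fires, +1 burnt (F count now 1)
Step 9: +0 fires, +1 burnt (F count now 0)
Fire out after step 9
Initially T: 20, now '.': 29
Total burnt (originally-T cells now '.'): 19

Answer: 19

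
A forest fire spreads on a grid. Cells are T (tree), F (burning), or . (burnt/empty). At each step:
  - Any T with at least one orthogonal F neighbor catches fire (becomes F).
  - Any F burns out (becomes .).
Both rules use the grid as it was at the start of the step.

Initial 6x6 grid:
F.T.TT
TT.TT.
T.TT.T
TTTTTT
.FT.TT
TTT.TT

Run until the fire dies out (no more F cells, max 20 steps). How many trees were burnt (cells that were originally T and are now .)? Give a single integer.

Step 1: +4 fires, +2 burnt (F count now 4)
Step 2: +6 fires, +4 burnt (F count now 6)
Step 3: +2 fires, +6 burnt (F count now 2)
Step 4: +2 fires, +2 burnt (F count now 2)
Step 5: +3 fires, +2 burnt (F count now 3)
Step 6: +4 fires, +3 burnt (F count now 4)
Step 7: +2 fires, +4 burnt (F count now 2)
Step 8: +1 fires, +2 burnt (F count now 1)
Step 9: +0 fires, +1 burnt (F count now 0)
Fire out after step 9
Initially T: 25, now '.': 35
Total burnt (originally-T cells now '.'): 24

Answer: 24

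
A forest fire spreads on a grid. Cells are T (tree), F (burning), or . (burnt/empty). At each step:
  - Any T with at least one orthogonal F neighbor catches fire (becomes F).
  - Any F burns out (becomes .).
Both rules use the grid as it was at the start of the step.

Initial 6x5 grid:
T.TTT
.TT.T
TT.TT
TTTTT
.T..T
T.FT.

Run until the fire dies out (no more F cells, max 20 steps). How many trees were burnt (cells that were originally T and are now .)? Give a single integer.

Step 1: +1 fires, +1 burnt (F count now 1)
Step 2: +0 fires, +1 burnt (F count now 0)
Fire out after step 2
Initially T: 20, now '.': 11
Total burnt (originally-T cells now '.'): 1

Answer: 1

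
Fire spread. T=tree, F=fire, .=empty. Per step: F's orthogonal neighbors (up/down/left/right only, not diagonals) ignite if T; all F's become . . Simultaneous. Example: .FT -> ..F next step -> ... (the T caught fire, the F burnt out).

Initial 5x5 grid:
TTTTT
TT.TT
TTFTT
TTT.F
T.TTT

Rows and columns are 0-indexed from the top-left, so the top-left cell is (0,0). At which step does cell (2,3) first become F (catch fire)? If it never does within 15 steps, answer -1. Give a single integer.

Step 1: cell (2,3)='F' (+5 fires, +2 burnt)
  -> target ignites at step 1
Step 2: cell (2,3)='.' (+7 fires, +5 burnt)
Step 3: cell (2,3)='.' (+5 fires, +7 burnt)
Step 4: cell (2,3)='.' (+3 fires, +5 burnt)
Step 5: cell (2,3)='.' (+0 fires, +3 burnt)
  fire out at step 5

1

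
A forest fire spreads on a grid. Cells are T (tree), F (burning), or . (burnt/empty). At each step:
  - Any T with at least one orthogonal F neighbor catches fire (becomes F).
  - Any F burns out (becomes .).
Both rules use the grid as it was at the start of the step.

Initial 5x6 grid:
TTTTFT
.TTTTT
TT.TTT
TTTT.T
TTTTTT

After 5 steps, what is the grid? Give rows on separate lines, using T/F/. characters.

Step 1: 3 trees catch fire, 1 burn out
  TTTF.F
  .TTTFT
  TT.TTT
  TTTT.T
  TTTTTT
Step 2: 4 trees catch fire, 3 burn out
  TTF...
  .TTF.F
  TT.TFT
  TTTT.T
  TTTTTT
Step 3: 4 trees catch fire, 4 burn out
  TF....
  .TF...
  TT.F.F
  TTTT.T
  TTTTTT
Step 4: 4 trees catch fire, 4 burn out
  F.....
  .F....
  TT....
  TTTF.F
  TTTTTT
Step 5: 4 trees catch fire, 4 burn out
  ......
  ......
  TF....
  TTF...
  TTTFTF

......
......
TF....
TTF...
TTTFTF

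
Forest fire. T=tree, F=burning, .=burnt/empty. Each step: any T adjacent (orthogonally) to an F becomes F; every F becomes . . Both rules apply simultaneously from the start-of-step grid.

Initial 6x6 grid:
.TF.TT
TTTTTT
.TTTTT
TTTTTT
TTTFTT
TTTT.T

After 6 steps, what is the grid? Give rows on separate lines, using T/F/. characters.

Step 1: 6 trees catch fire, 2 burn out
  .F..TT
  TTFTTT
  .TTTTT
  TTTFTT
  TTF.FT
  TTTF.T
Step 2: 9 trees catch fire, 6 burn out
  ....TT
  TF.FTT
  .TFFTT
  TTF.FT
  TF...F
  TTF..T
Step 3: 9 trees catch fire, 9 burn out
  ....TT
  F...FT
  .F..FT
  TF...F
  F.....
  TF...F
Step 4: 5 trees catch fire, 9 burn out
  ....FT
  .....F
  .....F
  F.....
  ......
  F.....
Step 5: 1 trees catch fire, 5 burn out
  .....F
  ......
  ......
  ......
  ......
  ......
Step 6: 0 trees catch fire, 1 burn out
  ......
  ......
  ......
  ......
  ......
  ......

......
......
......
......
......
......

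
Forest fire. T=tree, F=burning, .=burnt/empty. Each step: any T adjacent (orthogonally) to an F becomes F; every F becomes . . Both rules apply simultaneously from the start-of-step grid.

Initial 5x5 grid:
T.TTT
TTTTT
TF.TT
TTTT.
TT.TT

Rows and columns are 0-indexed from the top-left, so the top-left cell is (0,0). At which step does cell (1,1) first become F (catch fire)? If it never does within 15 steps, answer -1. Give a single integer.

Step 1: cell (1,1)='F' (+3 fires, +1 burnt)
  -> target ignites at step 1
Step 2: cell (1,1)='.' (+5 fires, +3 burnt)
Step 3: cell (1,1)='.' (+5 fires, +5 burnt)
Step 4: cell (1,1)='.' (+4 fires, +5 burnt)
Step 5: cell (1,1)='.' (+3 fires, +4 burnt)
Step 6: cell (1,1)='.' (+0 fires, +3 burnt)
  fire out at step 6

1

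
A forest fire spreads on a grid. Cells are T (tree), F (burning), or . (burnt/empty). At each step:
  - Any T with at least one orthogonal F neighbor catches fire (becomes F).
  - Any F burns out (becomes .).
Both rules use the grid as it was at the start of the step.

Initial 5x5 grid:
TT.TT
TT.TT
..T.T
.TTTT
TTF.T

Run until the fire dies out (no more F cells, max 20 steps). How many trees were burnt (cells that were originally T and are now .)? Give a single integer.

Answer: 13

Derivation:
Step 1: +2 fires, +1 burnt (F count now 2)
Step 2: +4 fires, +2 burnt (F count now 4)
Step 3: +1 fires, +4 burnt (F count now 1)
Step 4: +2 fires, +1 burnt (F count now 2)
Step 5: +1 fires, +2 burnt (F count now 1)
Step 6: +2 fires, +1 burnt (F count now 2)
Step 7: +1 fires, +2 burnt (F count now 1)
Step 8: +0 fires, +1 burnt (F count now 0)
Fire out after step 8
Initially T: 17, now '.': 21
Total burnt (originally-T cells now '.'): 13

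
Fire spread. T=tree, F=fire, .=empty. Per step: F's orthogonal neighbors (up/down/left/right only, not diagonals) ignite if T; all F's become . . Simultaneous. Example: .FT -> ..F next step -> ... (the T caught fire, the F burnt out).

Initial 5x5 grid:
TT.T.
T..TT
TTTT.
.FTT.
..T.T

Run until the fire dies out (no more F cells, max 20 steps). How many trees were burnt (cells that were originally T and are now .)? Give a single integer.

Answer: 13

Derivation:
Step 1: +2 fires, +1 burnt (F count now 2)
Step 2: +4 fires, +2 burnt (F count now 4)
Step 3: +2 fires, +4 burnt (F count now 2)
Step 4: +2 fires, +2 burnt (F count now 2)
Step 5: +3 fires, +2 burnt (F count now 3)
Step 6: +0 fires, +3 burnt (F count now 0)
Fire out after step 6
Initially T: 14, now '.': 24
Total burnt (originally-T cells now '.'): 13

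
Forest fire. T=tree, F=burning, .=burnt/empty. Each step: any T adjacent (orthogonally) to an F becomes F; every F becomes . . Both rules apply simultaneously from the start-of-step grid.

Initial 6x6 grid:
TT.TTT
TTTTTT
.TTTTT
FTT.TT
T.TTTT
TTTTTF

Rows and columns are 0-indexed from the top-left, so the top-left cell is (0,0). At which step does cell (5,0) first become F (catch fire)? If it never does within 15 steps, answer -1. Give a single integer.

Step 1: cell (5,0)='T' (+4 fires, +2 burnt)
Step 2: cell (5,0)='F' (+6 fires, +4 burnt)
  -> target ignites at step 2
Step 3: cell (5,0)='.' (+8 fires, +6 burnt)
Step 4: cell (5,0)='.' (+6 fires, +8 burnt)
Step 5: cell (5,0)='.' (+4 fires, +6 burnt)
Step 6: cell (5,0)='.' (+2 fires, +4 burnt)
Step 7: cell (5,0)='.' (+0 fires, +2 burnt)
  fire out at step 7

2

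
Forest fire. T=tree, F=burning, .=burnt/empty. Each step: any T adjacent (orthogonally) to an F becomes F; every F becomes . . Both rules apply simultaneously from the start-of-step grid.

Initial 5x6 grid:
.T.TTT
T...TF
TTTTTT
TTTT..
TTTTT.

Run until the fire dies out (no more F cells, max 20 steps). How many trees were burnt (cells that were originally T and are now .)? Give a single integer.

Answer: 20

Derivation:
Step 1: +3 fires, +1 burnt (F count now 3)
Step 2: +2 fires, +3 burnt (F count now 2)
Step 3: +2 fires, +2 burnt (F count now 2)
Step 4: +2 fires, +2 burnt (F count now 2)
Step 5: +3 fires, +2 burnt (F count now 3)
Step 6: +4 fires, +3 burnt (F count now 4)
Step 7: +3 fires, +4 burnt (F count now 3)
Step 8: +1 fires, +3 burnt (F count now 1)
Step 9: +0 fires, +1 burnt (F count now 0)
Fire out after step 9
Initially T: 21, now '.': 29
Total burnt (originally-T cells now '.'): 20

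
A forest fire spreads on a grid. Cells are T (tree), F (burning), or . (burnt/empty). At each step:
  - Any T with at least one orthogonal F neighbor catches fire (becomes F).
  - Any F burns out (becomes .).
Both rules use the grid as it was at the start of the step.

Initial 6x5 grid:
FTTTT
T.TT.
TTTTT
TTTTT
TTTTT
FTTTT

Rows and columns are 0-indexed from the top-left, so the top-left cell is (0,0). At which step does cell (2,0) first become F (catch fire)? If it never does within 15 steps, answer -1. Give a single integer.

Step 1: cell (2,0)='T' (+4 fires, +2 burnt)
Step 2: cell (2,0)='F' (+5 fires, +4 burnt)
  -> target ignites at step 2
Step 3: cell (2,0)='.' (+6 fires, +5 burnt)
Step 4: cell (2,0)='.' (+6 fires, +6 burnt)
Step 5: cell (2,0)='.' (+3 fires, +6 burnt)
Step 6: cell (2,0)='.' (+2 fires, +3 burnt)
Step 7: cell (2,0)='.' (+0 fires, +2 burnt)
  fire out at step 7

2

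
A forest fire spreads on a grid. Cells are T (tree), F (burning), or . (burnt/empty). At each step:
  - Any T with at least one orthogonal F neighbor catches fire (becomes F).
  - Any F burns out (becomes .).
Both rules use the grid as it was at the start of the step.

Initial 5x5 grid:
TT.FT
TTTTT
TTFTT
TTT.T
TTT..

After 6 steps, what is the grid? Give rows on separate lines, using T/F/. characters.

Step 1: 6 trees catch fire, 2 burn out
  TT..F
  TTFFT
  TF.FT
  TTF.T
  TTT..
Step 2: 6 trees catch fire, 6 burn out
  TT...
  TF..F
  F...F
  TF..T
  TTF..
Step 3: 5 trees catch fire, 6 burn out
  TF...
  F....
  .....
  F...F
  TF...
Step 4: 2 trees catch fire, 5 burn out
  F....
  .....
  .....
  .....
  F....
Step 5: 0 trees catch fire, 2 burn out
  .....
  .....
  .....
  .....
  .....
Step 6: 0 trees catch fire, 0 burn out
  .....
  .....
  .....
  .....
  .....

.....
.....
.....
.....
.....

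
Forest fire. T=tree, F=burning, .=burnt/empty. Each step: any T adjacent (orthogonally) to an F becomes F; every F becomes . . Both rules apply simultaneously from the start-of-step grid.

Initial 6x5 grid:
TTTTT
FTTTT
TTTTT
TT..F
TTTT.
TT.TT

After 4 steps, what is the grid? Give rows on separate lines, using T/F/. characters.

Step 1: 4 trees catch fire, 2 burn out
  FTTTT
  .FTTT
  FTTTF
  TT...
  TTTT.
  TT.TT
Step 2: 6 trees catch fire, 4 burn out
  .FTTT
  ..FTF
  .FTF.
  FT...
  TTTT.
  TT.TT
Step 3: 6 trees catch fire, 6 burn out
  ..FTF
  ...F.
  ..F..
  .F...
  FTTT.
  TT.TT
Step 4: 3 trees catch fire, 6 burn out
  ...F.
  .....
  .....
  .....
  .FTT.
  FT.TT

...F.
.....
.....
.....
.FTT.
FT.TT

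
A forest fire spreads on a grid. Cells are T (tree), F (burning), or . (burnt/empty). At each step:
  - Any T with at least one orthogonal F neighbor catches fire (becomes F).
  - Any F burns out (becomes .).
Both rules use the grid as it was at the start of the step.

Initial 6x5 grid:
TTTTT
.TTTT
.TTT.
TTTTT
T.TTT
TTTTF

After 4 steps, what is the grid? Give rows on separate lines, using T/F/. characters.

Step 1: 2 trees catch fire, 1 burn out
  TTTTT
  .TTTT
  .TTT.
  TTTTT
  T.TTF
  TTTF.
Step 2: 3 trees catch fire, 2 burn out
  TTTTT
  .TTTT
  .TTT.
  TTTTF
  T.TF.
  TTF..
Step 3: 3 trees catch fire, 3 burn out
  TTTTT
  .TTTT
  .TTT.
  TTTF.
  T.F..
  TF...
Step 4: 3 trees catch fire, 3 burn out
  TTTTT
  .TTTT
  .TTF.
  TTF..
  T....
  F....

TTTTT
.TTTT
.TTF.
TTF..
T....
F....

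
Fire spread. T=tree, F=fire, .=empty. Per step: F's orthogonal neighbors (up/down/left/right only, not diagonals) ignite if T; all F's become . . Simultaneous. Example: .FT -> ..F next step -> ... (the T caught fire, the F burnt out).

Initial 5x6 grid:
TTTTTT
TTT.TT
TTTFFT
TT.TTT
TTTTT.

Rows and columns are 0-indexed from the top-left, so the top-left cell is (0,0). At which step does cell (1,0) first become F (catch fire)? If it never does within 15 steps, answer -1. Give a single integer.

Step 1: cell (1,0)='T' (+5 fires, +2 burnt)
Step 2: cell (1,0)='T' (+7 fires, +5 burnt)
Step 3: cell (1,0)='T' (+7 fires, +7 burnt)
Step 4: cell (1,0)='F' (+4 fires, +7 burnt)
  -> target ignites at step 4
Step 5: cell (1,0)='.' (+2 fires, +4 burnt)
Step 6: cell (1,0)='.' (+0 fires, +2 burnt)
  fire out at step 6

4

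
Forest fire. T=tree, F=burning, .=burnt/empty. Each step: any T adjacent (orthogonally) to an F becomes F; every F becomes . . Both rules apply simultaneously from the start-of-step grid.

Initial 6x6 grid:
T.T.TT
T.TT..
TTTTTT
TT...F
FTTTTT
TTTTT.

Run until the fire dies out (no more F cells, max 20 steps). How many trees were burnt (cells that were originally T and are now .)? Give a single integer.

Step 1: +5 fires, +2 burnt (F count now 5)
Step 2: +6 fires, +5 burnt (F count now 6)
Step 3: +6 fires, +6 burnt (F count now 6)
Step 4: +4 fires, +6 burnt (F count now 4)
Step 5: +1 fires, +4 burnt (F count now 1)
Step 6: +1 fires, +1 burnt (F count now 1)
Step 7: +0 fires, +1 burnt (F count now 0)
Fire out after step 7
Initially T: 25, now '.': 34
Total burnt (originally-T cells now '.'): 23

Answer: 23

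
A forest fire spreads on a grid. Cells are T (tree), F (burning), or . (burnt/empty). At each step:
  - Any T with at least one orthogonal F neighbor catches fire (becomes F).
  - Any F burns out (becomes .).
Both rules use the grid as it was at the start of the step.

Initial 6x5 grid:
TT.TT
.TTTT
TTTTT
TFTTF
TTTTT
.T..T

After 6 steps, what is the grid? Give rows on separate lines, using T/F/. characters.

Step 1: 7 trees catch fire, 2 burn out
  TT.TT
  .TTTT
  TFTTF
  F.FF.
  TFTTF
  .T..T
Step 2: 10 trees catch fire, 7 burn out
  TT.TT
  .FTTF
  F.FF.
  .....
  F.FF.
  .F..F
Step 3: 4 trees catch fire, 10 burn out
  TF.TF
  ..FF.
  .....
  .....
  .....
  .....
Step 4: 2 trees catch fire, 4 burn out
  F..F.
  .....
  .....
  .....
  .....
  .....
Step 5: 0 trees catch fire, 2 burn out
  .....
  .....
  .....
  .....
  .....
  .....
Step 6: 0 trees catch fire, 0 burn out
  .....
  .....
  .....
  .....
  .....
  .....

.....
.....
.....
.....
.....
.....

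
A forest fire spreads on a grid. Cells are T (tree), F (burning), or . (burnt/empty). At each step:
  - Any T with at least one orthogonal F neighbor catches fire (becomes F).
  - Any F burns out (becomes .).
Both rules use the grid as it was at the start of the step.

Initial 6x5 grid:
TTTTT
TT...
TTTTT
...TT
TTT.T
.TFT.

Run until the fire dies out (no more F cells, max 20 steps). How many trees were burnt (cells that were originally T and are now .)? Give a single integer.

Answer: 5

Derivation:
Step 1: +3 fires, +1 burnt (F count now 3)
Step 2: +1 fires, +3 burnt (F count now 1)
Step 3: +1 fires, +1 burnt (F count now 1)
Step 4: +0 fires, +1 burnt (F count now 0)
Fire out after step 4
Initially T: 20, now '.': 15
Total burnt (originally-T cells now '.'): 5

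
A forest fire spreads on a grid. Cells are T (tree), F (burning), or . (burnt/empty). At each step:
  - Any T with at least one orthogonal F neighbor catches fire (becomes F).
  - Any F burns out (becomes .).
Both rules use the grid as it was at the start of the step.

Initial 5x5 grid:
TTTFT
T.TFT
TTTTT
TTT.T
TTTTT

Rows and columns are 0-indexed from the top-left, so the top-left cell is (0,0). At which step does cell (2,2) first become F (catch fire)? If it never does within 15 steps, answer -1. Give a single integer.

Step 1: cell (2,2)='T' (+5 fires, +2 burnt)
Step 2: cell (2,2)='F' (+3 fires, +5 burnt)
  -> target ignites at step 2
Step 3: cell (2,2)='.' (+4 fires, +3 burnt)
Step 4: cell (2,2)='.' (+5 fires, +4 burnt)
Step 5: cell (2,2)='.' (+3 fires, +5 burnt)
Step 6: cell (2,2)='.' (+1 fires, +3 burnt)
Step 7: cell (2,2)='.' (+0 fires, +1 burnt)
  fire out at step 7

2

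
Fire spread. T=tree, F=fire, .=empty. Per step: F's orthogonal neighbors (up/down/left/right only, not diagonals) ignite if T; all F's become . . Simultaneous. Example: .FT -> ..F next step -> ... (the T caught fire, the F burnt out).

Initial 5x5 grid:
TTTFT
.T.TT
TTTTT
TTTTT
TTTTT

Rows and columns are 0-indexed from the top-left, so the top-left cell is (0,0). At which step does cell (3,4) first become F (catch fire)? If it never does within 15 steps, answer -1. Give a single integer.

Step 1: cell (3,4)='T' (+3 fires, +1 burnt)
Step 2: cell (3,4)='T' (+3 fires, +3 burnt)
Step 3: cell (3,4)='T' (+5 fires, +3 burnt)
Step 4: cell (3,4)='F' (+4 fires, +5 burnt)
  -> target ignites at step 4
Step 5: cell (3,4)='.' (+4 fires, +4 burnt)
Step 6: cell (3,4)='.' (+2 fires, +4 burnt)
Step 7: cell (3,4)='.' (+1 fires, +2 burnt)
Step 8: cell (3,4)='.' (+0 fires, +1 burnt)
  fire out at step 8

4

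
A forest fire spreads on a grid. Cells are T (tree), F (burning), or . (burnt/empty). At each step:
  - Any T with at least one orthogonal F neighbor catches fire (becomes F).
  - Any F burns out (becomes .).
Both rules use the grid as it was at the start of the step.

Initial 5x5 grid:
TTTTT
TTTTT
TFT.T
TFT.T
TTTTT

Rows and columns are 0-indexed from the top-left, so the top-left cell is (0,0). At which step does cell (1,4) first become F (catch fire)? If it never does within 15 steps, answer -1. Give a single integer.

Step 1: cell (1,4)='T' (+6 fires, +2 burnt)
Step 2: cell (1,4)='T' (+5 fires, +6 burnt)
Step 3: cell (1,4)='T' (+4 fires, +5 burnt)
Step 4: cell (1,4)='F' (+3 fires, +4 burnt)
  -> target ignites at step 4
Step 5: cell (1,4)='.' (+3 fires, +3 burnt)
Step 6: cell (1,4)='.' (+0 fires, +3 burnt)
  fire out at step 6

4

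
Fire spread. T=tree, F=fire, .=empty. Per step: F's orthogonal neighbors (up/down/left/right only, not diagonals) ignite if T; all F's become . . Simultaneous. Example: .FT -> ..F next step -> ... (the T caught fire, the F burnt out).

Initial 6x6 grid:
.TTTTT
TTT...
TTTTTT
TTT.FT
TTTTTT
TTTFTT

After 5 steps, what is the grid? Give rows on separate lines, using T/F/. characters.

Step 1: 6 trees catch fire, 2 burn out
  .TTTTT
  TTT...
  TTTTFT
  TTT..F
  TTTFFT
  TTF.FT
Step 2: 6 trees catch fire, 6 burn out
  .TTTTT
  TTT...
  TTTF.F
  TTT...
  TTF..F
  TF...F
Step 3: 4 trees catch fire, 6 burn out
  .TTTTT
  TTT...
  TTF...
  TTF...
  TF....
  F.....
Step 4: 4 trees catch fire, 4 burn out
  .TTTTT
  TTF...
  TF....
  TF....
  F.....
  ......
Step 5: 4 trees catch fire, 4 burn out
  .TFTTT
  TF....
  F.....
  F.....
  ......
  ......

.TFTTT
TF....
F.....
F.....
......
......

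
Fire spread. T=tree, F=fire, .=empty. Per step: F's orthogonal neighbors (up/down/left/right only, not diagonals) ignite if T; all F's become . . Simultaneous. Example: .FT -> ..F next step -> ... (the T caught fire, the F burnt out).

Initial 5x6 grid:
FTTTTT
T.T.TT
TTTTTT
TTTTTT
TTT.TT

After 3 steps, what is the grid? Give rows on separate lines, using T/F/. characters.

Step 1: 2 trees catch fire, 1 burn out
  .FTTTT
  F.T.TT
  TTTTTT
  TTTTTT
  TTT.TT
Step 2: 2 trees catch fire, 2 burn out
  ..FTTT
  ..T.TT
  FTTTTT
  TTTTTT
  TTT.TT
Step 3: 4 trees catch fire, 2 burn out
  ...FTT
  ..F.TT
  .FTTTT
  FTTTTT
  TTT.TT

...FTT
..F.TT
.FTTTT
FTTTTT
TTT.TT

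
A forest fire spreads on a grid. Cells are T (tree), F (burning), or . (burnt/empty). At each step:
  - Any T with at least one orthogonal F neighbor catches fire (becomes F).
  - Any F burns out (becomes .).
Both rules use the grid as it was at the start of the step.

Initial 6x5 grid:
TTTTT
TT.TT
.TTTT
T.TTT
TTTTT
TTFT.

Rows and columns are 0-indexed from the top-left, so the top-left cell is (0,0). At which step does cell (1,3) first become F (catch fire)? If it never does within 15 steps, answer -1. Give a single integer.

Step 1: cell (1,3)='T' (+3 fires, +1 burnt)
Step 2: cell (1,3)='T' (+4 fires, +3 burnt)
Step 3: cell (1,3)='T' (+4 fires, +4 burnt)
Step 4: cell (1,3)='T' (+4 fires, +4 burnt)
Step 5: cell (1,3)='F' (+3 fires, +4 burnt)
  -> target ignites at step 5
Step 6: cell (1,3)='.' (+4 fires, +3 burnt)
Step 7: cell (1,3)='.' (+3 fires, +4 burnt)
Step 8: cell (1,3)='.' (+0 fires, +3 burnt)
  fire out at step 8

5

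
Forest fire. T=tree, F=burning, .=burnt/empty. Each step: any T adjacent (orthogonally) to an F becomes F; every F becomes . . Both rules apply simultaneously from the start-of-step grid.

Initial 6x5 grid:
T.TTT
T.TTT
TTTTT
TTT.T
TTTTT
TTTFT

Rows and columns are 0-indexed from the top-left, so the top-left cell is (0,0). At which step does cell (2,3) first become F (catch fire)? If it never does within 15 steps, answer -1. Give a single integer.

Step 1: cell (2,3)='T' (+3 fires, +1 burnt)
Step 2: cell (2,3)='T' (+3 fires, +3 burnt)
Step 3: cell (2,3)='T' (+4 fires, +3 burnt)
Step 4: cell (2,3)='T' (+4 fires, +4 burnt)
Step 5: cell (2,3)='F' (+5 fires, +4 burnt)
  -> target ignites at step 5
Step 6: cell (2,3)='.' (+4 fires, +5 burnt)
Step 7: cell (2,3)='.' (+2 fires, +4 burnt)
Step 8: cell (2,3)='.' (+1 fires, +2 burnt)
Step 9: cell (2,3)='.' (+0 fires, +1 burnt)
  fire out at step 9

5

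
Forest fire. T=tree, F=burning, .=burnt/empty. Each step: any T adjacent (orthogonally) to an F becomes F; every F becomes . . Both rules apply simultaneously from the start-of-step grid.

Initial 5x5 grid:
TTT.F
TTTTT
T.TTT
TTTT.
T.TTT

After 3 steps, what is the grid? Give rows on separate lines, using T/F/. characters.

Step 1: 1 trees catch fire, 1 burn out
  TTT..
  TTTTF
  T.TTT
  TTTT.
  T.TTT
Step 2: 2 trees catch fire, 1 burn out
  TTT..
  TTTF.
  T.TTF
  TTTT.
  T.TTT
Step 3: 2 trees catch fire, 2 burn out
  TTT..
  TTF..
  T.TF.
  TTTT.
  T.TTT

TTT..
TTF..
T.TF.
TTTT.
T.TTT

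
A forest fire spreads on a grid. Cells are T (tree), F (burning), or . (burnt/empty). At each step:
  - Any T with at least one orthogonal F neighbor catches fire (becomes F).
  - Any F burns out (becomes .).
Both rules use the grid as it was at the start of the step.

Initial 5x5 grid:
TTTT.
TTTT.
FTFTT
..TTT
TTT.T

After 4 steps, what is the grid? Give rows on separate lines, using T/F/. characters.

Step 1: 5 trees catch fire, 2 burn out
  TTTT.
  FTFT.
  .F.FT
  ..FTT
  TTT.T
Step 2: 7 trees catch fire, 5 burn out
  FTFT.
  .F.F.
  ....F
  ...FT
  TTF.T
Step 3: 4 trees catch fire, 7 burn out
  .F.F.
  .....
  .....
  ....F
  TF..T
Step 4: 2 trees catch fire, 4 burn out
  .....
  .....
  .....
  .....
  F...F

.....
.....
.....
.....
F...F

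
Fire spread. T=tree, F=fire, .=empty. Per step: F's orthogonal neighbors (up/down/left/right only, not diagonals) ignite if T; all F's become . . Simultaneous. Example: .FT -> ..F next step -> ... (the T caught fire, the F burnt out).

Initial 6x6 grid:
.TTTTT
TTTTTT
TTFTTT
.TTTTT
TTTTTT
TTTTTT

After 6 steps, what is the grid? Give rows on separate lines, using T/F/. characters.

Step 1: 4 trees catch fire, 1 burn out
  .TTTTT
  TTFTTT
  TF.FTT
  .TFTTT
  TTTTTT
  TTTTTT
Step 2: 8 trees catch fire, 4 burn out
  .TFTTT
  TF.FTT
  F...FT
  .F.FTT
  TTFTTT
  TTTTTT
Step 3: 9 trees catch fire, 8 burn out
  .F.FTT
  F...FT
  .....F
  ....FT
  TF.FTT
  TTFTTT
Step 4: 7 trees catch fire, 9 burn out
  ....FT
  .....F
  ......
  .....F
  F...FT
  TF.FTT
Step 5: 4 trees catch fire, 7 burn out
  .....F
  ......
  ......
  ......
  .....F
  F...FT
Step 6: 1 trees catch fire, 4 burn out
  ......
  ......
  ......
  ......
  ......
  .....F

......
......
......
......
......
.....F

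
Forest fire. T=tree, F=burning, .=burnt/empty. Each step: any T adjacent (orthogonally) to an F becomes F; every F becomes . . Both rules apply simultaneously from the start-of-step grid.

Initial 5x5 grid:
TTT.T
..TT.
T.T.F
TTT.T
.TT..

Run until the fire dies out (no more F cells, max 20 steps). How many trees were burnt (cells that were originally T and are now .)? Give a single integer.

Answer: 1

Derivation:
Step 1: +1 fires, +1 burnt (F count now 1)
Step 2: +0 fires, +1 burnt (F count now 0)
Fire out after step 2
Initially T: 14, now '.': 12
Total burnt (originally-T cells now '.'): 1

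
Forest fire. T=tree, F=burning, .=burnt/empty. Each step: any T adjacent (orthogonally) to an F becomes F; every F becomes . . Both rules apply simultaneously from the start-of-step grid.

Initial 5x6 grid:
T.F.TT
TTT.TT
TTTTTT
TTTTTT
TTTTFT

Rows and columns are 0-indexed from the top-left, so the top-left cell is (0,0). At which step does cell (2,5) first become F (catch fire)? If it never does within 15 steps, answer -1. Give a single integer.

Step 1: cell (2,5)='T' (+4 fires, +2 burnt)
Step 2: cell (2,5)='T' (+6 fires, +4 burnt)
Step 3: cell (2,5)='F' (+7 fires, +6 burnt)
  -> target ignites at step 3
Step 4: cell (2,5)='.' (+6 fires, +7 burnt)
Step 5: cell (2,5)='.' (+2 fires, +6 burnt)
Step 6: cell (2,5)='.' (+0 fires, +2 burnt)
  fire out at step 6

3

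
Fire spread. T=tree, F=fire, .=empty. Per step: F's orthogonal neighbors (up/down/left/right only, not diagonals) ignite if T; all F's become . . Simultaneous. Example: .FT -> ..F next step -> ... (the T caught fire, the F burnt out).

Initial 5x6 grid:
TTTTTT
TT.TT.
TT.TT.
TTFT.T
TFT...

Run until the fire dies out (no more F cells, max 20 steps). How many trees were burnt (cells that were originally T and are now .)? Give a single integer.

Answer: 19

Derivation:
Step 1: +4 fires, +2 burnt (F count now 4)
Step 2: +3 fires, +4 burnt (F count now 3)
Step 3: +4 fires, +3 burnt (F count now 4)
Step 4: +4 fires, +4 burnt (F count now 4)
Step 5: +3 fires, +4 burnt (F count now 3)
Step 6: +1 fires, +3 burnt (F count now 1)
Step 7: +0 fires, +1 burnt (F count now 0)
Fire out after step 7
Initially T: 20, now '.': 29
Total burnt (originally-T cells now '.'): 19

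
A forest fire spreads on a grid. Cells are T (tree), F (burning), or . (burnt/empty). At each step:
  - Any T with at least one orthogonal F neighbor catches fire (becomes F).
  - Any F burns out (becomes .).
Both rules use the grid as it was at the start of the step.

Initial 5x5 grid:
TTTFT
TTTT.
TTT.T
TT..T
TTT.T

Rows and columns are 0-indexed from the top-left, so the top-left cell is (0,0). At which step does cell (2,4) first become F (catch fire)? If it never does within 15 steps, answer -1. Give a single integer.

Step 1: cell (2,4)='T' (+3 fires, +1 burnt)
Step 2: cell (2,4)='T' (+2 fires, +3 burnt)
Step 3: cell (2,4)='T' (+3 fires, +2 burnt)
Step 4: cell (2,4)='T' (+2 fires, +3 burnt)
Step 5: cell (2,4)='T' (+2 fires, +2 burnt)
Step 6: cell (2,4)='T' (+2 fires, +2 burnt)
Step 7: cell (2,4)='T' (+2 fires, +2 burnt)
Step 8: cell (2,4)='T' (+0 fires, +2 burnt)
  fire out at step 8
Target never catches fire within 15 steps

-1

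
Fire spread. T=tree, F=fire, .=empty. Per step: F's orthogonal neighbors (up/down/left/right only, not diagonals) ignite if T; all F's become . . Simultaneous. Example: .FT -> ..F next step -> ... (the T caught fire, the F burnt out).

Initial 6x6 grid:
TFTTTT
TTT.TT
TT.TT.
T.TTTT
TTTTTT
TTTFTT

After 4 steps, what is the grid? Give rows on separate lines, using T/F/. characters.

Step 1: 6 trees catch fire, 2 burn out
  F.FTTT
  TFT.TT
  TT.TT.
  T.TTTT
  TTTFTT
  TTF.FT
Step 2: 9 trees catch fire, 6 burn out
  ...FTT
  F.F.TT
  TF.TT.
  T.TFTT
  TTF.FT
  TF...F
Step 3: 8 trees catch fire, 9 burn out
  ....FT
  ....TT
  F..FT.
  T.F.FT
  TF...F
  F.....
Step 4: 6 trees catch fire, 8 burn out
  .....F
  ....FT
  ....F.
  F....F
  F.....
  ......

.....F
....FT
....F.
F....F
F.....
......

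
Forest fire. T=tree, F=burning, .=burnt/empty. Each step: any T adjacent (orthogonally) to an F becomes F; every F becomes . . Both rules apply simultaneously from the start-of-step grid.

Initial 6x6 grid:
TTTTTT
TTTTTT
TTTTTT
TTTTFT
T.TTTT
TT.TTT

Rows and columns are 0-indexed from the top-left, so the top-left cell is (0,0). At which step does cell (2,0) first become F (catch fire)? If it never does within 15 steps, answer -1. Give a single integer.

Step 1: cell (2,0)='T' (+4 fires, +1 burnt)
Step 2: cell (2,0)='T' (+7 fires, +4 burnt)
Step 3: cell (2,0)='T' (+8 fires, +7 burnt)
Step 4: cell (2,0)='T' (+5 fires, +8 burnt)
Step 5: cell (2,0)='F' (+4 fires, +5 burnt)
  -> target ignites at step 5
Step 6: cell (2,0)='.' (+3 fires, +4 burnt)
Step 7: cell (2,0)='.' (+2 fires, +3 burnt)
Step 8: cell (2,0)='.' (+0 fires, +2 burnt)
  fire out at step 8

5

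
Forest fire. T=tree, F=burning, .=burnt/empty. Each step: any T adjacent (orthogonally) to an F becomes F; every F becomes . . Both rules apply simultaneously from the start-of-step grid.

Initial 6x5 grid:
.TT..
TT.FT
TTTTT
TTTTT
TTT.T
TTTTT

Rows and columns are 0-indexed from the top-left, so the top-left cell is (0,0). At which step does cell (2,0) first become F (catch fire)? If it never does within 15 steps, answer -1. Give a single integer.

Step 1: cell (2,0)='T' (+2 fires, +1 burnt)
Step 2: cell (2,0)='T' (+3 fires, +2 burnt)
Step 3: cell (2,0)='T' (+3 fires, +3 burnt)
Step 4: cell (2,0)='F' (+5 fires, +3 burnt)
  -> target ignites at step 4
Step 5: cell (2,0)='.' (+6 fires, +5 burnt)
Step 6: cell (2,0)='.' (+4 fires, +6 burnt)
Step 7: cell (2,0)='.' (+1 fires, +4 burnt)
Step 8: cell (2,0)='.' (+0 fires, +1 burnt)
  fire out at step 8

4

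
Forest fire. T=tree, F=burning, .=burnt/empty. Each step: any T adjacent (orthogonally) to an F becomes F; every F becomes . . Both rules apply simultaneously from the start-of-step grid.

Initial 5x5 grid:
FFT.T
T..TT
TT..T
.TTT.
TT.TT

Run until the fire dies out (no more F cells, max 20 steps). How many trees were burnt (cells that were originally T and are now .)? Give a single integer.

Answer: 11

Derivation:
Step 1: +2 fires, +2 burnt (F count now 2)
Step 2: +1 fires, +2 burnt (F count now 1)
Step 3: +1 fires, +1 burnt (F count now 1)
Step 4: +1 fires, +1 burnt (F count now 1)
Step 5: +2 fires, +1 burnt (F count now 2)
Step 6: +2 fires, +2 burnt (F count now 2)
Step 7: +1 fires, +2 burnt (F count now 1)
Step 8: +1 fires, +1 burnt (F count now 1)
Step 9: +0 fires, +1 burnt (F count now 0)
Fire out after step 9
Initially T: 15, now '.': 21
Total burnt (originally-T cells now '.'): 11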